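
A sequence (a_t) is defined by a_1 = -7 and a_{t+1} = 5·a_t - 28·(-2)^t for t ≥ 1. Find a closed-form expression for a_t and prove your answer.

a_t = (-2)^(t + 2) + 5^(t - 1)

Computing the first terms: a_1 = -7, a_2 = 21, a_3 = -7. This suggests a_t = (-2)^(t + 2) + 5^(t - 1).
For the base case t = 1: the formula gives -7 = -7 = a_1.
Suppose the result is true for t = k, so a_k = (-2)^(k + 2) + 5^(k - 1).
Then a_{k+1} = 5·a_k - 28·(-2)^k = 5·((-2)^(k + 2) + 5^(k - 1)) - 28·(-2)^k = (-2)^(k + 3) + 5^k = (-2)^((k+1) + 2) + 5^((k+1) - 1),
which is the claimed formula at t = k+1.
By the principle of mathematical induction, the result holds for all t ≥ 1.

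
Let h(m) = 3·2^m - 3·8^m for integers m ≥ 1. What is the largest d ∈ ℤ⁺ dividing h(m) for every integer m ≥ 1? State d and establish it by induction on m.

Computing the first values: h(1) = -18 and h(2) = -180; gcd(-18, -180) = 18, so d ≤ 18.
We prove 18 | 3·2^m - 3·8^m for all m ≥ 1 by induction on m.
Base step (m = 1): h(1) = -18 = 18·(-1), so 18 | h(1).
For the inductive step, assume it holds for an arbitrary p ≥ 1, i.e. 18 | h(p). Then
h(p+1) − 8·h(p) = (3·2^(p+1) - 3·8^(p+1)) − 8·(3·2^p - 3·8^p) = (3)·2^p·(2 − 8) = (-18)·2^p. Since 18 | h(p) by the inductive hypothesis, 18 | 8·h(p); and 18 | -18 since -18 = 18·-1. Therefore 18 | h(p+1).
Hence, by induction on m, the claim holds for every m ≥ 1.
Therefore the largest such d is 18.

d = 18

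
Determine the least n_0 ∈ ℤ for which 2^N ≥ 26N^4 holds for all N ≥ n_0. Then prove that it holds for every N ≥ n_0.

At N = 22: 4194304 < 6090656, so the inequality fails and n_0 ≥ 23. We prove 2^N ≥ 26N^4 for all N ≥ 23.
For the base case N = 23: 2^N = 8388608 and 26N^4 = 7275866, so 8388608 ≥ 7275866.
Inductive step: suppose the statement holds for some j ≥ 23, so 2^j ≥ 26j^4.
Then 2^(j + 1) = 2·(2^j) ≥ 2·(26j^4).
Also, for j ≥ 23 we have 2·(26j^4) ≥ 26(j+1)^4, since 2 ≥ (1 + 1/j)^4 for all j ≥ 23.
Combining, 2^(j + 1) ≥ 26(j+1)^4.
This completes the induction.
Hence the smallest such n_0 is 23.

n_0 = 23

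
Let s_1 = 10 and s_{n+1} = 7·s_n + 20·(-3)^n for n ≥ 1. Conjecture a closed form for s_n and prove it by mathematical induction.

s_n = -2(-3)^n + 4·7^(n - 1)

Computing the first terms: s_1 = 10, s_2 = 10, s_3 = 250. This suggests s_n = -2(-3)^n + 4·7^(n - 1).
For the base case n = 1: the formula gives 10 = 10 = s_1.
Suppose the result is true for n = r, so s_r = -2(-3)^r + 4·7^(r - 1).
Then s_{r+1} = 7·s_r + 20·(-3)^r = 7·(-2(-3)^r + 4·7^(r - 1)) + 20·(-3)^r = -2(-3)^(r + 1) + 4·7^r = -2(-3)^(r+1) + 4·7^((r+1) - 1),
which is the claimed formula at n = r+1.
This completes the induction.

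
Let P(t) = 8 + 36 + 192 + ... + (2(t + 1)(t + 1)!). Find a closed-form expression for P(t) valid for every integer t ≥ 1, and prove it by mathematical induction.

P(t) = 2(t + 2)! - 4

We claim P(t) = 2(t + 2)! - 4 for all t ≥ 1.
Base case (t = 1): P(1) = 8, and the closed form gives 8. They agree.
Inductive step: assume the claim holds for t = j, so P(j) = 2(j + 2)! - 4.
Then P(j+1) = P(j) + (2(j + 2)(j + 2)!) = (2(j + 2)! - 4) + (2(j + 2)(j + 2)!).
Simplifying, P(j+1) = 2((j+1) + 2)! - 4,
which is the closed form with t = j+1.
Hence, by induction on t, the claim holds for every t ≥ 1.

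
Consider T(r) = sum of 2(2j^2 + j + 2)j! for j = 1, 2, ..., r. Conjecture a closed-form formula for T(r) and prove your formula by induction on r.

T(r) = (4r + 2)(r + 1)! - 2

We claim T(r) = (4r + 2)(r + 1)! - 2 for all r ≥ 1.
Base case (r = 1): T(1) = 10, and the closed form gives 10. They agree.
Inductive step: suppose the statement holds for some j ≥ 1, so T(j) = (4j + 2)(j + 1)! - 2.
Then T(j+1) = T(j) + (2(2j^2 + 5j + 5)(j + 1)!) = ((4j + 2)(j + 1)! - 2) + (2(2j^2 + 5j + 5)(j + 1)!).
Simplifying, T(j+1) = (4(j+1) + 2)((j+1) + 1)! - 2,
which is the closed form with r = j+1.
By induction, the statement is established for all r ≥ 1.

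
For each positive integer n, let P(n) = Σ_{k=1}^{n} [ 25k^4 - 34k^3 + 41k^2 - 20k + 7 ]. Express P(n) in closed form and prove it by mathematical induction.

P(n) = n(5n^4 + 4n^3 + 5n^2 + 2n + 3)

We claim P(n) = n(5n^4 + 4n^3 + 5n^2 + 2n + 3) for all n ≥ 1.
For the base case n = 1: P(1) = 19, and the closed form gives 19. They agree.
Suppose the result is true for n = k, so P(k) = k(5k^4 + 4k^3 + 5k^2 + 2k + 3).
Then P(k+1) = P(k) + (25k^4 + 66k^3 + 89k^2 + 60k + 19) = (k(5k^4 + 4k^3 + 5k^2 + 2k + 3)) + (25k^4 + 66k^3 + 89k^2 + 60k + 19).
Simplifying, P(k+1) = (k + 1)(5k^4 + 24k^3 + 47k^2 + 44k + 19) = (k+1)(5(k+1)^4 + 4(k+1)^3 + 5(k+1)^2 + 2(k+1) + 3),
which is the closed form with n = k+1.
This completes the induction.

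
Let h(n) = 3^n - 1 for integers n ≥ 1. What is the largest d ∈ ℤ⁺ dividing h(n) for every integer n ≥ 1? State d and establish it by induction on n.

d = 2

Computing the first values: h(1) = 2 and h(2) = 8; gcd(2, 8) = 2, so d ≤ 2.
We prove 2 | 3^n - 1 for all n ≥ 1 by induction on n.
Base case (n = 1): h(1) = 2 = 2·(1), so 2 | h(1).
For the inductive step, assume it holds for an arbitrary m ≥ 1, i.e. 2 | h(m). Then
3^{m+1} − 1^{m+1} = 3·3^m − 1·1^m = 3·(3^m − 1^m) + (2)·1^m. The first term is divisible by 2 by the inductive hypothesis, and the second term (2)·1^m is divisible by 2 since 2 | 2. Hence 2 | h(m+1).
By the principle of mathematical induction, the result holds for all n ≥ 1.
Therefore the largest such d is 2.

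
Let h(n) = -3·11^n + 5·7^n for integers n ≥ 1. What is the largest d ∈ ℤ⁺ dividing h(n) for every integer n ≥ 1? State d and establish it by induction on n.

d = 2

Computing the first values: h(1) = 2 and h(2) = -118; gcd(2, -118) = 2, so d ≤ 2.
We prove 2 | -3·11^n + 5·7^n for all n ≥ 1 by induction on n.
For the base case n = 1: h(1) = 2 = 2·(1), so 2 | h(1).
Inductive step: suppose the statement holds for some r ≥ 1, i.e. 2 | h(r). Then
h(r+1) − 11·h(r) = (-3·11^(r+1) + 5·7^(r+1)) − 11·(-3·11^r + 5·7^r) = (5)·7^r·(7 − 11) = (-20)·7^r. Since 2 | h(r) by the inductive hypothesis, 2 | 11·h(r); and 2 | -20 since -20 = 2·-10. Therefore 2 | h(r+1).
By the principle of mathematical induction, the result holds for all n ≥ 1.
Therefore the largest such d is 2.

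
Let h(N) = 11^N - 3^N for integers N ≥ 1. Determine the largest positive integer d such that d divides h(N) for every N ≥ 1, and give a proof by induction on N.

d = 8

Computing the first values: h(1) = 8 and h(2) = 112; gcd(8, 112) = 8, so d ≤ 8.
We prove 8 | 11^N - 3^N for all N ≥ 1 by induction on N.
When N = 1: h(1) = 8 = 8·(1), so 8 | h(1).
For the inductive step, assume it holds for an arbitrary k ≥ 1, i.e. 8 | h(k). Then
11^{k+1} − 3^{k+1} = 11·11^k − 3·3^k = 11·(11^k − 3^k) + (8)·3^k. The first term is divisible by 8 by the inductive hypothesis, and the second term (8)·3^k is divisible by 8 since 8 | 8. Hence 8 | h(k+1).
Hence, by induction on N, the claim holds for every N ≥ 1.
Therefore the largest such d is 8.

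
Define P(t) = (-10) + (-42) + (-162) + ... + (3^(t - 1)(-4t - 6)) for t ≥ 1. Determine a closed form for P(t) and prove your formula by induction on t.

We claim P(t) = -2·3^t(t + 1) + 2 for all t ≥ 1.
For the base case t = 1: P(1) = -10, and the closed form gives -10. They agree.
Inductive step: assume the claim holds for t = r, so P(r) = -2·3^r(r + 1) + 2.
Then P(r+1) = P(r) + (3^r(-4r - 10)) = (-2·3^r(r + 1) + 2) + (3^r(-4r - 10)).
Simplifying, P(r+1) = -6·3^r·r - 12·3^r + 2 = -2·3^(r+1)((r+1) + 1) + 2,
which is the closed form with t = r+1.
By the principle of mathematical induction, the result holds for all t ≥ 1.

P(t) = -2·3^t(t + 1) + 2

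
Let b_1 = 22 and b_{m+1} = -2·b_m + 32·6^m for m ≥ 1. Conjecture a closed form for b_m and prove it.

b_m = (-2)^m + 4·6^m

Computing the first terms: b_1 = 22, b_2 = 148, b_3 = 856. This suggests b_m = (-2)^m + 4·6^m.
For the base case m = 1: the formula gives 22 = 22 = b_1.
For the inductive step, assume it holds for an arbitrary k ≥ 1, so b_k = (-2)^k + 4·6^k.
Then b_{k+1} = -2·b_k + 32·6^k = -2·((-2)^k + 4·6^k) + 32·6^k = (-2)^(k + 1) + 4·6^(k + 1),
which is the claimed formula at m = k+1.
This completes the induction.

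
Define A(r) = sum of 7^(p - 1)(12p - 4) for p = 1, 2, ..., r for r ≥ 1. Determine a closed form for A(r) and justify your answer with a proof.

We claim A(r) = 7^r(2r - 1) + 1 for all r ≥ 1.
For the base case r = 1: A(1) = 8, and the closed form gives 8. They agree.
Suppose the result is true for r = p, so A(p) = 7^p(2p - 1) + 1.
Then A(p+1) = A(p) + (7^p(12p + 8)) = (7^p(2p - 1) + 1) + (7^p(12p + 8)).
Simplifying, A(p+1) = 14·7^p·p + 7·7^p + 1 = 7^(p+1)(2(p+1) - 1) + 1,
which is the closed form with r = p+1.
This completes the induction.

A(r) = 7^r(2r - 1) + 1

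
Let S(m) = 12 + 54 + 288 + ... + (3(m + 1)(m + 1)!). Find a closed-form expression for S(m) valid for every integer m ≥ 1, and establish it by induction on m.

S(m) = 3(m + 2)! - 6

We claim S(m) = 3(m + 2)! - 6 for all m ≥ 1.
Base case (m = 1): S(1) = 12, and the closed form gives 12. They agree.
Inductive step: suppose the statement holds for some r ≥ 1, so S(r) = 3(r + 2)! - 6.
Then S(r+1) = S(r) + (3(r + 2)(r + 2)!) = (3(r + 2)! - 6) + (3(r + 2)(r + 2)!).
Simplifying, S(r+1) = 3((r+1) + 2)! - 6,
which is the closed form with m = r+1.
Hence, by induction on m, the claim holds for every m ≥ 1.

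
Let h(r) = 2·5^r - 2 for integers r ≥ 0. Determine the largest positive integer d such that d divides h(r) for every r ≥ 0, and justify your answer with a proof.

Computing the first values: h(0) = 0 and h(1) = 8; gcd(0, 8) = 8, so d ≤ 8.
We prove 8 | 2·5^r - 2 for all r ≥ 0 by induction on r.
Base case (r = 0): h(0) = 0 = 8·(0), so 8 | h(0).
Inductive step: suppose the statement holds for some i ≥ 0, i.e. 8 | h(i). Then
h(i+1) = 2·5^(i+1) - 2 = 5·(2·5^i - 2) + 8 = 5·h(i) + 8. The first term is divisible by 8 by the inductive hypothesis, and 8 is divisible by 8. Hence 8 | h(i+1).
This completes the induction.
Therefore the largest such d is 8.

d = 8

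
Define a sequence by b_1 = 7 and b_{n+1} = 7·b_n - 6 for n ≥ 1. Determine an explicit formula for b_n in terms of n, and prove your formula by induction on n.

b_n = 6·7^(n - 1) + 1

Computing the first terms: b_1 = 7, b_2 = 43, b_3 = 295. This suggests b_n = 6·7^(n - 1) + 1.
For the base case n = 1: the formula gives 7 = 7 = b_1.
Inductive step: assume the claim holds for n = r, so b_r = 6·7^(r - 1) + 1.
Then b_{r+1} = 7·b_r - 6 = 7·(6·7^(r - 1) + 1) - 6 = 6·7^r + 1 = 6·7^((r+1) - 1) + 1,
which is the claimed formula at n = r+1.
Hence, by induction on n, the claim holds for every n ≥ 1.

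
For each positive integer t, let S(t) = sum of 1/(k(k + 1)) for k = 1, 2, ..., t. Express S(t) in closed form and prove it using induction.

We claim S(t) = t/(t + 1) for all t ≥ 1.
When t = 1: S(1) = 1/2, and the closed form gives 1/2. They agree.
Inductive step: assume the claim holds for t = k, so S(k) = k/(k + 1).
Then S(k+1) = S(k) + (1/((k + 1)(k + 2))) = (k/(k + 1)) + (1/((k + 1)(k + 2))).
Simplifying, S(k+1) = (k + 1)/(k + 2) = (k+1)/((k+1) + 1),
which is the closed form with t = k+1.
This completes the induction.

S(t) = t/(t + 1)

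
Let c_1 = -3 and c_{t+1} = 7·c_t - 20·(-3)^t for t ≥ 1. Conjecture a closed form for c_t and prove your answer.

c_t = 2(-3)^t + 3·7^(t - 1)

Computing the first terms: c_1 = -3, c_2 = 39, c_3 = 93. This suggests c_t = 2(-3)^t + 3·7^(t - 1).
For the base case t = 1: the formula gives -3 = -3 = c_1.
Inductive step: assume the claim holds for t = p, so c_p = 2(-3)^p + 3·7^(p - 1).
Then c_{p+1} = 7·c_p - 20·(-3)^p = 7·(2(-3)^p + 3·7^(p - 1)) - 20·(-3)^p = 2(-3)^(p + 1) + 3·7^p = 2(-3)^(p+1) + 3·7^((p+1) - 1),
which is the claimed formula at t = p+1.
By the principle of mathematical induction, the result holds for all t ≥ 1.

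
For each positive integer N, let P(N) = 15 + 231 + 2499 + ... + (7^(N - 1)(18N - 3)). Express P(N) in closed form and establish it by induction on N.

We claim P(N) = 7^N(3N - 1) + 1 for all N ≥ 1.
When N = 1: P(1) = 15, and the closed form gives 15. They agree.
For the inductive step, assume it holds for an arbitrary k ≥ 1, so P(k) = 7^k(3k - 1) + 1.
Then P(k+1) = P(k) + (7^k(18k + 15)) = (7^k(3k - 1) + 1) + (7^k(18k + 15)).
Simplifying, P(k+1) = 21·7^k·k + 14·7^k + 1 = 7^(k+1)(3(k+1) - 1) + 1,
which is the closed form with N = k+1.
By the principle of mathematical induction, the result holds for all N ≥ 1.

P(N) = 7^N(3N - 1) + 1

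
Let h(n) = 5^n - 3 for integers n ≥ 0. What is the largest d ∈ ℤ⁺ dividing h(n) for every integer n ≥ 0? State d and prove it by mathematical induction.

d = 2

Computing the first values: h(0) = -2 and h(1) = 2; gcd(-2, 2) = 2, so d ≤ 2.
We prove 2 | 5^n - 3 for all n ≥ 0 by induction on n.
Base case (n = 0): h(0) = -2 = 2·(-1), so 2 | h(0).
Inductive step: suppose the statement holds for some k ≥ 0, i.e. 2 | h(k). Then
h(k+1) = 5^(k+1) - 3 = 5·(5^k - 3) + 12 = 5·h(k) + 12. The first term is divisible by 2 by the inductive hypothesis, and 12 is divisible by 2. Hence 2 | h(k+1).
Hence, by induction on n, the claim holds for every n ≥ 0.
Therefore the largest such d is 2.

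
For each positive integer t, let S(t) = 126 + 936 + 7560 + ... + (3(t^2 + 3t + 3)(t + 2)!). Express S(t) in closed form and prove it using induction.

S(t) = (3t + 3)(t + 3)! - 18

We claim S(t) = (3t + 3)(t + 3)! - 18 for all t ≥ 1.
For the base case t = 1: S(1) = 126, and the closed form gives 126. They agree.
For the inductive step, assume it holds for an arbitrary j ≥ 1, so S(j) = (3j + 3)(j + 3)! - 18.
Then S(j+1) = S(j) + (3(j^2 + 5j + 7)(j + 3)!) = ((3j + 3)(j + 3)! - 18) + (3(j^2 + 5j + 7)(j + 3)!).
Simplifying, S(j+1) = (3(j+1) + 3)((j+1) + 3)! - 18,
which is the closed form with t = j+1.
By the principle of mathematical induction, the result holds for all t ≥ 1.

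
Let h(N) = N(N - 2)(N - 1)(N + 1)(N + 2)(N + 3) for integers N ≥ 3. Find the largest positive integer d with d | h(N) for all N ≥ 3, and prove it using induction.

d = 720

Computing the first values: h(3) = 720 and h(4) = 5040; gcd(720, 5040) = 720, so d ≤ 720.
We prove 720 | N(N - 2)(N - 1)(N + 1)(N + 2)(N + 3) for all N ≥ 3 by induction on N.
When N = 3: h(3) = 720 = 720·(1), so 720 | h(3).
Inductive step: assume the claim holds for N = p, i.e. 720 | h(p). Then
h(p+1) − h(p) = (p-1)·p·(p+1)·(p+2)·(p+3)·(p+4) − (p-2)·(p-1)·p·(p+1)·(p+2)·(p+3) = (p-1)·p·(p+1)·(p+2)·(p+3)·[(p+4) − (p-2)] = 6·(p-1)·p·(p+1)·(p+2)·(p+3). The product of 5 consecutive integers is divisible by (5)! = 120, so h(p+1) − h(p) is divisible by 6·120 = 720. By the inductive hypothesis 720 | h(p), hence 720 | h(p+1).
By the principle of mathematical induction, the result holds for all N ≥ 3.
Therefore the largest such d is 720.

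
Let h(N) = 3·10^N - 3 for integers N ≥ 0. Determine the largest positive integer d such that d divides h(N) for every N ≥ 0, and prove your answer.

Computing the first values: h(0) = 0 and h(1) = 27; gcd(0, 27) = 27, so d ≤ 27.
We prove 27 | 3·10^N - 3 for all N ≥ 0 by induction on N.
Base step (N = 0): h(0) = 0 = 27·(0), so 27 | h(0).
For the inductive step, assume it holds for an arbitrary i ≥ 0, i.e. 27 | h(i). Then
h(i+1) = 3·10^(i+1) - 3 = 10·(3·10^i - 3) + 27 = 10·h(i) + 27. The first term is divisible by 27 by the inductive hypothesis, and 27 is divisible by 27. Hence 27 | h(i+1).
By induction, the statement is established for all N ≥ 0.
Therefore the largest such d is 27.

d = 27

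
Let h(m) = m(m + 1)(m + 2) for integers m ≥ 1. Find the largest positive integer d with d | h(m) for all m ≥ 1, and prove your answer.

Computing the first values: h(1) = 6 and h(2) = 24; gcd(6, 24) = 6, so d ≤ 6.
We prove 6 | m(m + 1)(m + 2) for all m ≥ 1 by induction on m.
Base step (m = 1): h(1) = 6 = 6·(1), so 6 | h(1).
Inductive step: assume the claim holds for m = k, i.e. 6 | h(k). Then
h(k+1) − h(k) = (k+1)·(k+2)·(k+3) − k·(k+1)·(k+2) = (k+1)·(k+2)·[(k+3) − k] = 3·(k+1)·(k+2). The product of 2 consecutive integers is divisible by (2)! = 2, so h(k+1) − h(k) is divisible by 3·2 = 6. By the inductive hypothesis 6 | h(k), hence 6 | h(k+1).
This completes the induction.
Therefore the largest such d is 6.

d = 6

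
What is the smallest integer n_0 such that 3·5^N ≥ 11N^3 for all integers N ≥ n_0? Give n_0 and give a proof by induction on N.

n_0 = 3

At N = 2: 75 < 88, so the inequality fails and n_0 ≥ 3. We prove 3·5^N ≥ 11N^3 for all N ≥ 3.
Base step (N = 3): 3·5^N = 375 and 11N^3 = 297, so 375 ≥ 297.
Suppose the result is true for N = p, so 3·5^p ≥ 11p^3.
Then 3·5^(p + 1) = 5·(3·5^p) ≥ 5·(11p^3).
Also, for p ≥ 3 we have 5·(11p^3) ≥ 11(p+1)^3, since 5 ≥ (1 + 1/p)^3 for all p ≥ 3.
Combining, 3·5^(p + 1) ≥ 11(p+1)^3.
Hence, by induction on N, the claim holds for every N ≥ 3.
Hence the smallest such n_0 is 3.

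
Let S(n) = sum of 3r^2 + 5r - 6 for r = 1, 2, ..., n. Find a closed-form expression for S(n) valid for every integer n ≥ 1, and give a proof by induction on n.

We claim S(n) = n(n^2 + 4n - 3) for all n ≥ 1.
Base case (n = 1): S(1) = 2, and the closed form gives 2. They agree.
Suppose the result is true for n = r, so S(r) = r(r^2 + 4r - 3).
Then S(r+1) = S(r) + (3r^2 + 11r + 2) = (r(r^2 + 4r - 3)) + (3r^2 + 11r + 2).
Simplifying, S(r+1) = (r + 1)(r^2 + 6r + 2) = (r+1)((r+1)^2 + 4(r+1) - 3),
which is the closed form with n = r+1.
By induction, the statement is established for all n ≥ 1.

S(n) = n(n^2 + 4n - 3)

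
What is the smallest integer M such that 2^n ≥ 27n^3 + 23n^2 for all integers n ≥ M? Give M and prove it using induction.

At n = 17: 131072 < 139298, so the inequality fails and M ≥ 18. We prove 2^n ≥ 27n^3 + 23n^2 for all n ≥ 18.
For the base case n = 18: 2^n = 262144 and 27n^3 + 23n^2 = 164916, so 262144 ≥ 164916.
Inductive step: suppose the statement holds for some j ≥ 18, so 2^j ≥ 27j^3 + 23j^2.
Then 2^(j + 1) = 2·(2^j) ≥ 2·(27j^3 + 23j^2).
Also, for j ≥ 18 we have 2·(27j^3 + 23j^2) ≥ 27(j+1)^3 + 23(j+1)^2, since 2·(27j^3 + 23j^2) − (27(j+1)^3 + 23(j+1)^2) = 27j^3 - 58j^2 - 127j - 50, which is nonnegative for all j ≥ 18.
Combining, 2^(j + 1) ≥ 27(j+1)^3 + 23(j+1)^2.
By induction, the statement is established for all n ≥ 18.
Hence the smallest such M is 18.

M = 18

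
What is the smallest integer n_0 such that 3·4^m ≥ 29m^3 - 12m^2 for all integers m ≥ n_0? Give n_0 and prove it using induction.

n_0 = 6

At m = 5: 3072 < 3325, so the inequality fails and n_0 ≥ 6. We prove 3·4^m ≥ 29m^3 - 12m^2 for all m ≥ 6.
Base step (m = 6): 3·4^m = 12288 and 29m^3 - 12m^2 = 5832, so 12288 ≥ 5832.
Inductive step: suppose the statement holds for some p ≥ 6, so 3·4^p ≥ 29p^3 - 12p^2.
Then 3·4^(p + 1) = 4·(3·4^p) ≥ 4·(29p^3 - 12p^2).
Also, for p ≥ 6 we have 4·(29p^3 - 12p^2) ≥ 29(p+1)^3 - 12(p+1)^2, since 4·(29p^3 - 12p^2) − (29(p+1)^3 - 12(p+1)^2) = 87p^3 - 123p^2 - 63p - 17, which is nonnegative for all p ≥ 6.
Combining, 3·4^(p + 1) ≥ 29(p+1)^3 - 12(p+1)^2.
By induction, the statement is established for all m ≥ 6.
Hence the smallest such n_0 is 6.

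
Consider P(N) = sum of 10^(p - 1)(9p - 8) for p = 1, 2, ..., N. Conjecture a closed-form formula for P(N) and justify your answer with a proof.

P(N) = 10^N(N - 1) + 1

We claim P(N) = 10^N(N - 1) + 1 for all N ≥ 1.
For the base case N = 1: P(1) = 1, and the closed form gives 1. They agree.
Inductive step: assume the claim holds for N = p, so P(p) = 10^p(p - 1) + 1.
Then P(p+1) = P(p) + (10^p(9p + 1)) = (10^p(p - 1) + 1) + (10^p(9p + 1)).
Simplifying, P(p+1) = 10^(p + 1)p + 1 = 10^(p+1)((p+1) - 1) + 1,
which is the closed form with N = p+1.
By the principle of mathematical induction, the result holds for all N ≥ 1.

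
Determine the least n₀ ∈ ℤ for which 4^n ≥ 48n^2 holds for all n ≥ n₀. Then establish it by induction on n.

At n = 5: 1024 < 1200, so the inequality fails and n₀ ≥ 6. We prove 4^n ≥ 48n^2 for all n ≥ 6.
When n = 6: 4^n = 4096 and 48n^2 = 1728, so 4096 ≥ 1728.
Inductive step: assume the claim holds for n = k, so 4^k ≥ 48k^2.
Then 4^(k + 1) = 4·(4^k) ≥ 4·(48k^2).
Also, for k ≥ 6 we have 4·(48k^2) ≥ 48(k+1)^2, since 4 ≥ (1 + 1/k)^2 for all k ≥ 6.
Combining, 4^(k + 1) ≥ 48(k+1)^2.
This completes the induction.
Hence the smallest such n₀ is 6.

n₀ = 6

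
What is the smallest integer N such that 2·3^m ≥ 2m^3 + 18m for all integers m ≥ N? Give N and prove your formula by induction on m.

N = 5

At m = 4: 162 < 200, so the inequality fails and N ≥ 5. We prove 2·3^m ≥ 2m^3 + 18m for all m ≥ 5.
Base step (m = 5): 2·3^m = 486 and 2m^3 + 18m = 340, so 486 ≥ 340.
Inductive step: assume the claim holds for m = i, so 2·3^i ≥ 2i^3 + 18i.
Then 2·3^(i + 1) = 3·(2·3^i) ≥ 3·(2i^3 + 18i).
Also, for i ≥ 5 we have 3·(2i^3 + 18i) ≥ 2(i+1)^3 + 18(i+1), since 3·(2i^3 + 18i) − (2(i+1)^3 + 18(i+1)) = 4i^3 - 6i^2 + 30i - 20, which is nonnegative for all i ≥ 5.
Combining, 2·3^(i + 1) ≥ 2(i+1)^3 + 18(i+1).
By induction, the statement is established for all m ≥ 5.
Hence the smallest such N is 5.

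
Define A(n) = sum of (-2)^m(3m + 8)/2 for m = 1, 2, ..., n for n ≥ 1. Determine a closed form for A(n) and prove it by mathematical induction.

A(n) = (-2)^n(n + 3) - 3

We claim A(n) = (-2)^n(n + 3) - 3 for all n ≥ 1.
Base step (n = 1): A(1) = -11, and the closed form gives -11. They agree.
Inductive step: assume the claim holds for n = m, so A(m) = (-2)^m(m + 3) - 3.
Then A(m+1) = A(m) + ((-2)^m(-3m - 11)) = ((-2)^m(m + 3) - 3) + ((-2)^m(-3m - 11)).
Simplifying, A(m+1) = -2(-2)^m·m - 8(-2)^m - 3 = (-2)^(m+1)((m+1) + 3) - 3,
which is the closed form with n = m+1.
By induction, the statement is established for all n ≥ 1.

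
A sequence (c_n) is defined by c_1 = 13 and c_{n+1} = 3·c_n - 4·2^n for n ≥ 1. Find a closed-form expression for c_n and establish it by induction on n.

Computing the first terms: c_1 = 13, c_2 = 31, c_3 = 77. This suggests c_n = 2^(n + 2) + 5·3^(n - 1).
For the base case n = 1: the formula gives 13 = 13 = c_1.
Inductive step: suppose the statement holds for some r ≥ 1, so c_r = 2^(r + 2) + 5·3^(r - 1).
Then c_{r+1} = 3·c_r - 4·2^r = 3·(2^(r + 2) + 5·3^(r - 1)) - 4·2^r = 2^(r + 3) + 5·3^r = 2^((r+1) + 2) + 5·3^((r+1) - 1),
which is the claimed formula at n = r+1.
Hence, by induction on n, the claim holds for every n ≥ 1.

c_n = 2^(n + 2) + 5·3^(n - 1)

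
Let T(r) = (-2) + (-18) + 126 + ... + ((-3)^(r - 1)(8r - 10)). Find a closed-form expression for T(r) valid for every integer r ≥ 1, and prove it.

We claim T(r) = 2(-3)^r(-r + 1) - 2 for all r ≥ 1.
Base step (r = 1): T(1) = -2, and the closed form gives -2. They agree.
Inductive step: assume the claim holds for r = k, so T(k) = 2(-3)^k(-k + 1) - 2.
Then T(k+1) = T(k) + ((-3)^k(8k - 2)) = (2(-3)^k(-k + 1) - 2) + ((-3)^k(8k - 2)).
Simplifying, T(k+1) = 6(-3)^k·k - 2 = 2(-3)^(k+1)(-(k+1) + 1) - 2,
which is the closed form with r = k+1.
Hence, by induction on r, the claim holds for every r ≥ 1.

T(r) = 2(-3)^r(-r + 1) - 2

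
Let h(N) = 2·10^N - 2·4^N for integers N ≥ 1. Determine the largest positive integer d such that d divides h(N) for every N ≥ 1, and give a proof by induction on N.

Computing the first values: h(1) = 12 and h(2) = 168; gcd(12, 168) = 12, so d ≤ 12.
We prove 12 | 2·10^N - 2·4^N for all N ≥ 1 by induction on N.
Base step (N = 1): h(1) = 12 = 12·(1), so 12 | h(1).
Inductive step: suppose the statement holds for some p ≥ 1, i.e. 12 | h(p). Then
h(p+1) − 10·h(p) = (2·10^(p+1) - 2·4^(p+1)) − 10·(2·10^p - 2·4^p) = (-2)·4^p·(4 − 10) = (12)·4^p. Since 12 | h(p) by the inductive hypothesis, 12 | 10·h(p); and 12 | 12 since 12 = 12·1. Therefore 12 | h(p+1).
This completes the induction.
Therefore the largest such d is 12.

d = 12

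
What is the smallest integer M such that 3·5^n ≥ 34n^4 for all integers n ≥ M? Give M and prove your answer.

At n = 5: 9375 < 21250, so the inequality fails and M ≥ 6. We prove 3·5^n ≥ 34n^4 for all n ≥ 6.
For the base case n = 6: 3·5^n = 46875 and 34n^4 = 44064, so 46875 ≥ 44064.
For the inductive step, assume it holds for an arbitrary i ≥ 6, so 3·5^i ≥ 34i^4.
Then 3·5^(i + 1) = 5·(3·5^i) ≥ 5·(34i^4).
Also, for i ≥ 6 we have 5·(34i^4) ≥ 34(i+1)^4, since 5 ≥ (1 + 1/i)^4 for all i ≥ 6.
Combining, 3·5^(i + 1) ≥ 34(i+1)^4.
By induction, the statement is established for all n ≥ 6.
Hence the smallest such M is 6.

M = 6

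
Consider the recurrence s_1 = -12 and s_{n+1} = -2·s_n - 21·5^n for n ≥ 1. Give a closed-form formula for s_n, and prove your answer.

s_n = 3(-2)^(n - 1) - 3·5^n

Computing the first terms: s_1 = -12, s_2 = -81, s_3 = -363. This suggests s_n = 3(-2)^(n - 1) - 3·5^n.
For the base case n = 1: the formula gives -12 = -12 = s_1.
Inductive step: suppose the statement holds for some k ≥ 1, so s_k = 3(-2)^(k - 1) - 3·5^k.
Then s_{k+1} = -2·s_k - 21·5^k = -2·(3(-2)^(k - 1) - 3·5^k) - 21·5^k = 3(-2)^k - 3·5^(k + 1) = 3(-2)^((k+1) - 1) - 3·5^(k+1),
which is the claimed formula at n = k+1.
By induction, the statement is established for all n ≥ 1.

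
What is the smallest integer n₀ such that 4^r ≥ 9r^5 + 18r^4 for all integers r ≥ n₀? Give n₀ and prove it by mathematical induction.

n₀ = 11

At r = 10: 1048576 < 1080000, so the inequality fails and n₀ ≥ 11. We prove 4^r ≥ 9r^5 + 18r^4 for all r ≥ 11.
For the base case r = 11: 4^r = 4194304 and 9r^5 + 18r^4 = 1712997, so 4194304 ≥ 1712997.
Inductive step: assume the claim holds for r = p, so 4^p ≥ 9p^5 + 18p^4.
Then 4^(p + 1) = 4·(4^p) ≥ 4·(9p^5 + 18p^4).
Also, for p ≥ 11 we have 4·(9p^5 + 18p^4) ≥ 9(p+1)^5 + 18(p+1)^4, since 4·(9p^5 + 18p^4) − (9(p+1)^5 + 18(p+1)^4) = 27p^5 + 9p^4 - 162p^3 - 198p^2 - 117p - 27, which is nonnegative for all p ≥ 11.
Combining, 4^(p + 1) ≥ 9(p+1)^5 + 18(p+1)^4.
By the principle of mathematical induction, the result holds for all r ≥ 11.
Hence the smallest such n₀ is 11.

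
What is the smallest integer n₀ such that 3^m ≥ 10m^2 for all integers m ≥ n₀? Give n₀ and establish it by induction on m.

At m = 5: 243 < 250, so the inequality fails and n₀ ≥ 6. We prove 3^m ≥ 10m^2 for all m ≥ 6.
When m = 6: 3^m = 729 and 10m^2 = 360, so 729 ≥ 360.
Inductive step: suppose the statement holds for some j ≥ 6, so 3^j ≥ 10j^2.
Then 3^(j + 1) = 3·(3^j) ≥ 3·(10j^2).
Also, for j ≥ 6 we have 3·(10j^2) ≥ 10(j+1)^2, since 3 ≥ (1 + 1/j)^2 for all j ≥ 6.
Combining, 3^(j + 1) ≥ 10(j+1)^2.
This completes the induction.
Hence the smallest such n₀ is 6.

n₀ = 6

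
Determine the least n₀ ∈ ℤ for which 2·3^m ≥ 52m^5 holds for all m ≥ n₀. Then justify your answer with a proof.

n₀ = 16

At m = 15: 28697814 < 39487500, so the inequality fails and n₀ ≥ 16. We prove 2·3^m ≥ 52m^5 for all m ≥ 16.
When m = 16: 2·3^m = 86093442 and 52m^5 = 54525952, so 86093442 ≥ 54525952.
Inductive step: assume the claim holds for m = p, so 2·3^p ≥ 52p^5.
Then 2·3^(p + 1) = 3·(2·3^p) ≥ 3·(52p^5).
Also, for p ≥ 16 we have 3·(52p^5) ≥ 52(p+1)^5, since 3 ≥ (1 + 1/p)^5 for all p ≥ 16.
Combining, 2·3^(p + 1) ≥ 52(p+1)^5.
This completes the induction.
Hence the smallest such n₀ is 16.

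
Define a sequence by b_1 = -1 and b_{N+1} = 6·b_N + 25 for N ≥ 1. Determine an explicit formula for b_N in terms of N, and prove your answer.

b_N = 4·6^(N - 1) - 5

Computing the first terms: b_1 = -1, b_2 = 19, b_3 = 139. This suggests b_N = 4·6^(N - 1) - 5.
When N = 1: the formula gives -1 = -1 = b_1.
Inductive step: suppose the statement holds for some k ≥ 1, so b_k = 4·6^(k - 1) - 5.
Then b_{k+1} = 6·b_k + 25 = 6·(4·6^(k - 1) - 5) + 25 = 4·6^k - 5 = 4·6^((k+1) - 1) - 5,
which is the claimed formula at N = k+1.
This completes the induction.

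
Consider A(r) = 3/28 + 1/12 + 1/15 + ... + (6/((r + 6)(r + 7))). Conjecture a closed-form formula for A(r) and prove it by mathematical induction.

A(r) = 6r/(7(r + 7))

We claim A(r) = 6r/(7(r + 7)) for all r ≥ 1.
Base case (r = 1): A(1) = 3/28, and the closed form gives 3/28. They agree.
Inductive step: assume the claim holds for r = k, so A(k) = 6k/(7(k + 7)).
Then A(k+1) = A(k) + (6/((k + 7)(k + 8))) = (6k/(7(k + 7))) + (6/((k + 7)(k + 8))).
Simplifying, A(k+1) = 6(k + 1)/(7(k + 8)) = 6(k+1)/(7((k+1) + 7)),
which is the closed form with r = k+1.
Hence, by induction on r, the claim holds for every r ≥ 1.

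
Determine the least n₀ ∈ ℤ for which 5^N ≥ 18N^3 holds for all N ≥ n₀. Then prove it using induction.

At N = 4: 625 < 1152, so the inequality fails and n₀ ≥ 5. We prove 5^N ≥ 18N^3 for all N ≥ 5.
Base case (N = 5): 5^N = 3125 and 18N^3 = 2250, so 3125 ≥ 2250.
Inductive step: suppose the statement holds for some k ≥ 5, so 5^k ≥ 18k^3.
Then 5^(k + 1) = 5·(5^k) ≥ 5·(18k^3).
Also, for k ≥ 5 we have 5·(18k^3) ≥ 18(k+1)^3, since 5 ≥ (1 + 1/k)^3 for all k ≥ 5.
Combining, 5^(k + 1) ≥ 18(k+1)^3.
By the principle of mathematical induction, the result holds for all N ≥ 5.
Hence the smallest such n₀ is 5.

n₀ = 5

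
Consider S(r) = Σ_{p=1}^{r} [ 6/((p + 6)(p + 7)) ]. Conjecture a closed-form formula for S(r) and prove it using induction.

We claim S(r) = 6r/(7(r + 7)) for all r ≥ 1.
Base case (r = 1): S(1) = 3/28, and the closed form gives 3/28. They agree.
Suppose the result is true for r = p, so S(p) = 6p/(7(p + 7)).
Then S(p+1) = S(p) + (6/((p + 7)(p + 8))) = (6p/(7(p + 7))) + (6/((p + 7)(p + 8))).
Simplifying, S(p+1) = 6(p + 1)/(7(p + 8)) = 6(p+1)/(7((p+1) + 7)),
which is the closed form with r = p+1.
Hence, by induction on r, the claim holds for every r ≥ 1.

S(r) = 6r/(7(r + 7))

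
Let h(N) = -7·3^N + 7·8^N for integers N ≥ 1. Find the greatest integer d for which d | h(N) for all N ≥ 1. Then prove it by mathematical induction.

d = 35

Computing the first values: h(1) = 35 and h(2) = 385; gcd(35, 385) = 35, so d ≤ 35.
We prove 35 | -7·3^N + 7·8^N for all N ≥ 1 by induction on N.
When N = 1: h(1) = 35 = 35·(1), so 35 | h(1).
Inductive step: assume the claim holds for N = m, i.e. 35 | h(m). Then
h(m+1) − 8·h(m) = (-7·3^(m+1) + 7·8^(m+1)) − 8·(-7·3^m + 7·8^m) = (-7)·3^m·(3 − 8) = (35)·3^m. Since 35 | h(m) by the inductive hypothesis, 35 | 8·h(m); and 35 | 35 since 35 = 35·1. Therefore 35 | h(m+1).
Hence, by induction on N, the claim holds for every N ≥ 1.
Therefore the largest such d is 35.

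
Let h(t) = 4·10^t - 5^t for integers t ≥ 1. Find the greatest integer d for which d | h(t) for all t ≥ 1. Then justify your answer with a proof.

d = 5

Computing the first values: h(1) = 35 and h(2) = 375; gcd(35, 375) = 5, so d ≤ 5.
We prove 5 | 4·10^t - 5^t for all t ≥ 1 by induction on t.
Base case (t = 1): h(1) = 35 = 5·(7), so 5 | h(1).
Inductive step: suppose the statement holds for some i ≥ 1, i.e. 5 | h(i). Then
h(i+1) − 10·h(i) = (4·10^(i+1) - 5^(i+1)) − 10·(4·10^i - 5^i) = (-1)·5^i·(5 − 10) = (5)·5^i. Since 5 | h(i) by the inductive hypothesis, 5 | 10·h(i); and 5 | 5 since 5 = 5·1. Therefore 5 | h(i+1).
By induction, the statement is established for all t ≥ 1.
Therefore the largest such d is 5.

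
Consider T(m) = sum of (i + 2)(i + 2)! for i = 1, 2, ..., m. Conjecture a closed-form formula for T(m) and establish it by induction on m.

T(m) = (m + 3)! - 6

We claim T(m) = (m + 3)! - 6 for all m ≥ 1.
For the base case m = 1: T(1) = 18, and the closed form gives 18. They agree.
For the inductive step, assume it holds for an arbitrary i ≥ 1, so T(i) = (i + 3)! - 6.
Then T(i+1) = T(i) + ((i + 3)(i + 3)!) = ((i + 3)! - 6) + ((i + 3)(i + 3)!).
Simplifying, T(i+1) = ((i+1) + 3)! - 6,
which is the closed form with m = i+1.
By induction, the statement is established for all m ≥ 1.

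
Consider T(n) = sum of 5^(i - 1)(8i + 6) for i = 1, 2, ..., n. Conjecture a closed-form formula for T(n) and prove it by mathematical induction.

We claim T(n) = 5^n(2n + 1) - 1 for all n ≥ 1.
For the base case n = 1: T(1) = 14, and the closed form gives 14. They agree.
For the inductive step, assume it holds for an arbitrary i ≥ 1, so T(i) = 5^i(2i + 1) - 1.
Then T(i+1) = T(i) + (5^i(8i + 14)) = (5^i(2i + 1) - 1) + (5^i(8i + 14)).
Simplifying, T(i+1) = 10·5^i·i + 15·5^i - 1 = 5^(i+1)(2(i+1) + 1) - 1,
which is the closed form with n = i+1.
Hence, by induction on n, the claim holds for every n ≥ 1.

T(n) = 5^n(2n + 1) - 1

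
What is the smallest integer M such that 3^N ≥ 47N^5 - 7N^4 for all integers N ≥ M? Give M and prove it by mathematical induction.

M = 17

At N = 16: 43046721 < 48824320, so the inequality fails and M ≥ 17. We prove 3^N ≥ 47N^5 - 7N^4 for all N ≥ 17.
When N = 17: 3^N = 129140163 and 47N^5 - 7N^4 = 66148632, so 129140163 ≥ 66148632.
For the inductive step, assume it holds for an arbitrary m ≥ 17, so 3^m ≥ 47m^5 - 7m^4.
Then 3^(m + 1) = 3·(3^m) ≥ 3·(47m^5 - 7m^4).
Also, for m ≥ 17 we have 3·(47m^5 - 7m^4) ≥ 47(m+1)^5 - 7(m+1)^4, since 3·(47m^5 - 7m^4) − (47(m+1)^5 - 7(m+1)^4) = 94m^5 - 249m^4 - 442m^3 - 428m^2 - 207m - 40, which is nonnegative for all m ≥ 17.
Combining, 3^(m + 1) ≥ 47(m+1)^5 - 7(m+1)^4.
Hence, by induction on N, the claim holds for every N ≥ 17.
Hence the smallest such M is 17.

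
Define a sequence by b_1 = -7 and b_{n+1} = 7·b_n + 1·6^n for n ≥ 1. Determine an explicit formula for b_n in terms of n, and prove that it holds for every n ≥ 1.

b_n = -6^n - 7^(n - 1)

Computing the first terms: b_1 = -7, b_2 = -43, b_3 = -265. This suggests b_n = -6^n - 7^(n - 1).
Base case (n = 1): the formula gives -7 = -7 = b_1.
For the inductive step, assume it holds for an arbitrary j ≥ 1, so b_j = -6^j - 7^(j - 1).
Then b_{j+1} = 7·b_j + 1·6^j = 7·(-6^j - 7^(j - 1)) + 1·6^j = -6^(j + 1) - 7^j = -6^(j+1) - 7^((j+1) - 1),
which is the claimed formula at n = j+1.
Hence, by induction on n, the claim holds for every n ≥ 1.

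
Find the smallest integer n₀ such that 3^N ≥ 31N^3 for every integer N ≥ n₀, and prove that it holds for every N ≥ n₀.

At N = 9: 19683 < 22599, so the inequality fails and n₀ ≥ 10. We prove 3^N ≥ 31N^3 for all N ≥ 10.
Base case (N = 10): 3^N = 59049 and 31N^3 = 31000, so 59049 ≥ 31000.
For the inductive step, assume it holds for an arbitrary j ≥ 10, so 3^j ≥ 31j^3.
Then 3^(j + 1) = 3·(3^j) ≥ 3·(31j^3).
Also, for j ≥ 10 we have 3·(31j^3) ≥ 31(j+1)^3, since 3 ≥ (1 + 1/j)^3 for all j ≥ 10.
Combining, 3^(j + 1) ≥ 31(j+1)^3.
By induction, the statement is established for all N ≥ 10.
Hence the smallest such n₀ is 10.

n₀ = 10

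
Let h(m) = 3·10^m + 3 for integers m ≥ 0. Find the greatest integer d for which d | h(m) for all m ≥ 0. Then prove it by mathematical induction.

d = 3

Computing the first values: h(0) = 6 and h(1) = 33; gcd(6, 33) = 3, so d ≤ 3.
We prove 3 | 3·10^m + 3 for all m ≥ 0 by induction on m.
For the base case m = 0: h(0) = 6 = 3·(2), so 3 | h(0).
Inductive step: suppose the statement holds for some i ≥ 0, i.e. 3 | h(i). Then
h(i+1) = 3·10^(i+1) + 3 = 10·(3·10^i + 3) - 27 = 10·h(i) - 27. The first term is divisible by 3 by the inductive hypothesis, and -27 is divisible by 3. Hence 3 | h(i+1).
By the principle of mathematical induction, the result holds for all m ≥ 0.
Therefore the largest such d is 3.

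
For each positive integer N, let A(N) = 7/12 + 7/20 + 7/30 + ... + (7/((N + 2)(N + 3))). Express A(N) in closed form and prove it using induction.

We claim A(N) = 7N/(3(N + 3)) for all N ≥ 1.
When N = 1: A(1) = 7/12, and the closed form gives 7/12. They agree.
Suppose the result is true for N = m, so A(m) = 7m/(3(m + 3)).
Then A(m+1) = A(m) + (7/((m + 3)(m + 4))) = (7m/(3(m + 3))) + (7/((m + 3)(m + 4))).
Simplifying, A(m+1) = 7(m + 1)/(3(m + 4)) = 7(m+1)/(3((m+1) + 3)),
which is the closed form with N = m+1.
By the principle of mathematical induction, the result holds for all N ≥ 1.

A(N) = 7N/(3(N + 3))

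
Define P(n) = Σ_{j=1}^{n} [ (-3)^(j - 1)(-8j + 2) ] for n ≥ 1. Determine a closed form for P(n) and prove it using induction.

P(n) = 2(-3)^n·n

We claim P(n) = 2(-3)^n·n for all n ≥ 1.
For the base case n = 1: P(1) = -6, and the closed form gives -6. They agree.
Inductive step: suppose the statement holds for some j ≥ 1, so P(j) = 2(-3)^j·j.
Then P(j+1) = P(j) + ((-3)^j(-8j - 6)) = (2(-3)^j·j) + ((-3)^j(-8j - 6)).
Simplifying, P(j+1) = (-3)^(j + 1)(2j + 2) = 2(-3)^(j+1)·(j+1),
which is the closed form with n = j+1.
Hence, by induction on n, the claim holds for every n ≥ 1.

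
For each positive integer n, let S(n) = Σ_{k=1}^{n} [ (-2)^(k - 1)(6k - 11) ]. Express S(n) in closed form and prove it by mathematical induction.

S(n) = (-2)^n(-2n + 3) - 3

We claim S(n) = (-2)^n(-2n + 3) - 3 for all n ≥ 1.
Base step (n = 1): S(1) = -5, and the closed form gives -5. They agree.
Inductive step: assume the claim holds for n = k, so S(k) = (-2)^k(-2k + 3) - 3.
Then S(k+1) = S(k) + ((-2)^k(6k - 5)) = ((-2)^k(-2k + 3) - 3) + ((-2)^k(6k - 5)).
Simplifying, S(k+1) = (-2)^(k + 1) + (-2)^(k + 2)k - 3 = (-2)^(k+1)(-2(k+1) + 3) - 3,
which is the closed form with n = k+1.
Hence, by induction on n, the claim holds for every n ≥ 1.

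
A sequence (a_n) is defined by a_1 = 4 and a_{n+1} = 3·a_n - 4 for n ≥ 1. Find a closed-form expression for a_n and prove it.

Computing the first terms: a_1 = 4, a_2 = 8, a_3 = 20. This suggests a_n = 2·3^(n - 1) + 2.
Base case (n = 1): the formula gives 4 = 4 = a_1.
Inductive step: suppose the statement holds for some i ≥ 1, so a_i = 2·3^(i - 1) + 2.
Then a_{i+1} = 3·a_i - 4 = 3·(2·3^(i - 1) + 2) - 4 = 2·3^i + 2 = 2·3^((i+1) - 1) + 2,
which is the claimed formula at n = i+1.
By induction, the statement is established for all n ≥ 1.

a_n = 2·3^(n - 1) + 2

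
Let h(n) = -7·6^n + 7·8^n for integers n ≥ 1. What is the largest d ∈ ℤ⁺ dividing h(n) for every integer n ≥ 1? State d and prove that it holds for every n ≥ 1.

d = 14

Computing the first values: h(1) = 14 and h(2) = 196; gcd(14, 196) = 14, so d ≤ 14.
We prove 14 | -7·6^n + 7·8^n for all n ≥ 1 by induction on n.
For the base case n = 1: h(1) = 14 = 14·(1), so 14 | h(1).
Suppose the result is true for n = p, i.e. 14 | h(p). Then
h(p+1) − 8·h(p) = (-7·6^(p+1) + 7·8^(p+1)) − 8·(-7·6^p + 7·8^p) = (-7)·6^p·(6 − 8) = (14)·6^p. Since 14 | h(p) by the inductive hypothesis, 14 | 8·h(p); and 14 | 14 since 14 = 14·1. Therefore 14 | h(p+1).
By induction, the statement is established for all n ≥ 1.
Therefore the largest such d is 14.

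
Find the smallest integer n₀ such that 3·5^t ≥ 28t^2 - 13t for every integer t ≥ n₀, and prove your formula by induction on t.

n₀ = 3

At t = 2: 75 < 86, so the inequality fails and n₀ ≥ 3. We prove 3·5^t ≥ 28t^2 - 13t for all t ≥ 3.
Base step (t = 3): 3·5^t = 375 and 28t^2 - 13t = 213, so 375 ≥ 213.
Suppose the result is true for t = j, so 3·5^j ≥ 28j^2 - 13j.
Then 3·5^(j + 1) = 5·(3·5^j) ≥ 5·(28j^2 - 13j).
Also, for j ≥ 3 we have 5·(28j^2 - 13j) ≥ 28(j+1)^2 - 13(j+1), since 5·(28j^2 - 13j) − (28(j+1)^2 - 13(j+1)) = 112j^2 - 108j - 15, which is nonnegative for all j ≥ 3.
Combining, 3·5^(j + 1) ≥ 28(j+1)^2 - 13(j+1).
Hence, by induction on t, the claim holds for every t ≥ 3.
Hence the smallest such n₀ is 3.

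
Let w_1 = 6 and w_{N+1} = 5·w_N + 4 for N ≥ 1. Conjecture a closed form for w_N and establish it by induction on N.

w_N = 7·5^(N - 1) - 1

Computing the first terms: w_1 = 6, w_2 = 34, w_3 = 174. This suggests w_N = 7·5^(N - 1) - 1.
Base case (N = 1): the formula gives 6 = 6 = w_1.
Suppose the result is true for N = j, so w_j = 7·5^(j - 1) - 1.
Then w_{j+1} = 5·w_j + 4 = 5·(7·5^(j - 1) - 1) + 4 = 7·5^j - 1 = 7·5^((j+1) - 1) - 1,
which is the claimed formula at N = j+1.
By induction, the statement is established for all N ≥ 1.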